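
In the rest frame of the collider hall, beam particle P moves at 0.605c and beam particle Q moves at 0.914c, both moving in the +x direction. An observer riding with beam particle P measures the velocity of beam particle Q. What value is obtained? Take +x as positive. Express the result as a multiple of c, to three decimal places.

β_A = 0.605, β_B = 0.914.
Transform to A's frame with the inverse velocity-addition law: u' = (u − v)/(1 − uv/c²), taking u = β_B and v = β_A.
u' = (0.914 − 0.605) / (1 − (0.605)(0.914)) = 0.3090/0.4470 = 0.6912.

+0.691c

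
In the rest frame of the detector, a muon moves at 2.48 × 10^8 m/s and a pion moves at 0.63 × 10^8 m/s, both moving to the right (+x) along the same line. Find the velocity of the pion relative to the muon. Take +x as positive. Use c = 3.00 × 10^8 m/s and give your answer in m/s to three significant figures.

-2.24 × 10^8 m/s

β_A = 0.827, β_B = 0.210 (dividing each by c = 3.00 × 10^8 m/s).
Transform to A's frame with the inverse velocity-addition law: u' = (u − v)/(1 − uv/c²), taking u = β_B and v = β_A.
u' = (0.210 − 0.827) / (1 − (0.827)(0.210)) = -0.6167/0.8264 = -0.7462.
u' = -0.7462 × 3.00 × 10^8 m/s.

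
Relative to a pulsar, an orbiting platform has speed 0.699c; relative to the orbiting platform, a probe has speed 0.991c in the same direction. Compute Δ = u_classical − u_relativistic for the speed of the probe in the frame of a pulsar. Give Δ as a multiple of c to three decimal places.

Galilean: u_cl = 0.991 + 0.699 = 1.6900.
Relativistic: u_rel = (0.991 + 0.699) / (1 + 0.991·0.699) = 1.6900/1.6927 = 0.9984.
Δ = 1.6900 − 0.9984 = 0.6916.
(The classical prediction exceeds c; the relativistic result does not.)

Δ = 0.692c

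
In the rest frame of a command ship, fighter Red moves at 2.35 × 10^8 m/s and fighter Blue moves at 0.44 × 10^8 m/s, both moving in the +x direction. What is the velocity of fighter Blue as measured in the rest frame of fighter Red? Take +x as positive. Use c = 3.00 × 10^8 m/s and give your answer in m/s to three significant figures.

β_A = 0.783, β_B = 0.147 (dividing each by c = 3.00 × 10^8 m/s).
Transform to A's frame with the inverse velocity-addition law: u' = (u − v)/(1 − uv/c²), taking u = β_B and v = β_A.
u' = (0.147 − 0.783) / (1 − (0.783)(0.147)) = -0.6367/0.8851 = -0.7193.
u' = -0.7193 × 3.00 × 10^8 m/s.

-2.16 × 10^8 m/s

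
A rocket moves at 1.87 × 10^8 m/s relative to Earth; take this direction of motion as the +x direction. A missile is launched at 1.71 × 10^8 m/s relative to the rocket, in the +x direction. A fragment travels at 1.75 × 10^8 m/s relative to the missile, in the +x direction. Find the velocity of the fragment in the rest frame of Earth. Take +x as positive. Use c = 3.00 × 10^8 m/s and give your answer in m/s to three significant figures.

Apply u = (u' + v)/(1 + u'v/c²) successively, working outward toward Earth.
(Dividing each given speed by c = 3.00 × 10^8 m/s to work in units of c.)
Start: velocity of the rocket relative to Earth = 0.6233c.
Compose with the missile (u' = 0.570 in the rocket frame): u_1 = (0.570 + 0.623) / (1 + 0.570·0.623) = 1.1933/1.3553 = 0.8805.
Compose with the fragment (u' = 0.583 in the missile frame): u_2 = (0.583 + 0.880) / (1 + 0.583·0.880) = 1.4638/1.5136 = 0.9671.
So u = 0.9671 × 3.00 × 10^8 m/s.

2.90 × 10^8 m/s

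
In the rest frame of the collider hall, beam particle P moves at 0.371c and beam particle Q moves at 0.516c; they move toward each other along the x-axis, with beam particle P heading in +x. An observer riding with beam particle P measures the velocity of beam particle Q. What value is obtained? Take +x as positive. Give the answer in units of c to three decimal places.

β_A = 0.371, β_B = -0.516.
Transform to A's frame with the inverse velocity-addition law: u' = (u − v)/(1 − uv/c²), taking u = β_B and v = β_A.
u' = (-0.516 − 0.371) / (1 − (0.371)(-0.516)) = -0.8870/1.1914 = -0.7445.

-0.744c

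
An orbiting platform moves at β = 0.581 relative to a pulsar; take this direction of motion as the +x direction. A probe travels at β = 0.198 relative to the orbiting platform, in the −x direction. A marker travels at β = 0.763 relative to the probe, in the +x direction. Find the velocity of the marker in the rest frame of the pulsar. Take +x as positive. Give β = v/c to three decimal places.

Apply u = (u' + v)/(1 + u'v/c²) successively, working outward toward the pulsar.
Start: velocity of the orbiting platform relative to the pulsar = 0.5810c.
Compose with the probe (u' = -0.198 in the orbiting platform frame): u_1 = (-0.198 + 0.581) / (1 + (-0.198)·0.581) = 0.3830/0.8850 = 0.4328.
Compose with the marker (u' = 0.763 in the probe frame): u_2 = (0.763 + 0.433) / (1 + 0.763·0.433) = 1.1958/1.3302 = 0.8989.

β = +0.899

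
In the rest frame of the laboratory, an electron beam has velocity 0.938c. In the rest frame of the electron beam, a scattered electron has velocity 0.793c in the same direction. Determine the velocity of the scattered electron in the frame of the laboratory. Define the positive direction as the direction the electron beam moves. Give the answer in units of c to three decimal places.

0.993c

With v = 0.938 and u' = 0.793 (in units of c),
u = (u' + v)/(1 + u'v/c²):
u = (0.793 + 0.938) / (1 + 0.793·0.938) = 1.7310/1.7438 = 0.9926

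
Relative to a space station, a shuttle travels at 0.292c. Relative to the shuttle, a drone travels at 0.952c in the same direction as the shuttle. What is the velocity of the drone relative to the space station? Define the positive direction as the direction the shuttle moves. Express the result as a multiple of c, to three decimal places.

With v = 0.292 and u' = 0.952 (in units of c),
u = (u' + v)/(1 + u'v/c²):
u = (0.952 + 0.292) / (1 + 0.952·0.292) = 1.2440/1.2780 = 0.9734

0.973c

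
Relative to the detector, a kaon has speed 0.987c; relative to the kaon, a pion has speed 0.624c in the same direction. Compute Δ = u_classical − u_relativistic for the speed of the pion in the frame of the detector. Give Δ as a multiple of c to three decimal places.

Δ = 0.614c

Galilean: u_cl = 0.624 + 0.987 = 1.6110.
Relativistic: u_rel = (0.624 + 0.987) / (1 + 0.624·0.987) = 1.6110/1.6159 = 0.9970.
Δ = 1.6110 − 0.9970 = 0.6140.
(The classical prediction exceeds c; the relativistic result does not.)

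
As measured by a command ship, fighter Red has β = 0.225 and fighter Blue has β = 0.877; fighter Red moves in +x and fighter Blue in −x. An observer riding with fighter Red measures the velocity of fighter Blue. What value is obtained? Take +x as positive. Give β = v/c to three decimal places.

β_A = 0.225, β_B = -0.877.
Transform to A's frame with the inverse velocity-addition law: u' = (u − v)/(1 − uv/c²), taking u = β_B and v = β_A.
u' = (-0.877 − 0.225) / (1 − (0.225)(-0.877)) = -1.1020/1.1973 = -0.9204.

β = -0.920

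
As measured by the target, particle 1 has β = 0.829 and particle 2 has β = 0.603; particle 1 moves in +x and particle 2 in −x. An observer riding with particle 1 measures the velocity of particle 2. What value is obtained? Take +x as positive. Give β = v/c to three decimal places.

β_A = 0.829, β_B = -0.603.
Transform to A's frame with the inverse velocity-addition law: u' = (u − v)/(1 − uv/c²), taking u = β_B and v = β_A.
u' = (-0.603 − 0.829) / (1 − (0.829)(-0.603)) = -1.4320/1.4999 = -0.9547.

β = -0.955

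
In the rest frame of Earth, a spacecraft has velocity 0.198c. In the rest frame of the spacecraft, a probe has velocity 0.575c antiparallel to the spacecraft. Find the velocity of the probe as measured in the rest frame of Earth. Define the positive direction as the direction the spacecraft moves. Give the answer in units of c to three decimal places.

With v = 0.198 and u' = -0.575 (in units of c),
u = (u' + v)/(1 + u'v/c²):
u = (-0.575 + 0.198) / (1 + (-0.575)·0.198) = -0.3770/0.8861 = -0.4254
(Galilean addition would give -0.377c.)

-0.425c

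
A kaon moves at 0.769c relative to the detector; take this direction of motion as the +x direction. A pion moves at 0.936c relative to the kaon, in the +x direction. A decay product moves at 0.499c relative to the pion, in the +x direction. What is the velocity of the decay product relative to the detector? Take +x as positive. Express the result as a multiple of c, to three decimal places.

0.997c

Apply u = (u' + v)/(1 + u'v/c²) successively, working outward toward the detector.
Start: velocity of the kaon relative to the detector = 0.7690c.
Compose with the pion (u' = 0.936 in the kaon frame): u_1 = (0.936 + 0.769) / (1 + 0.936·0.769) = 1.7050/1.7198 = 0.9914.
Compose with the decay product (u' = 0.499 in the pion frame): u_2 = (0.499 + 0.991) / (1 + 0.499·0.991) = 1.4904/1.4947 = 0.9971.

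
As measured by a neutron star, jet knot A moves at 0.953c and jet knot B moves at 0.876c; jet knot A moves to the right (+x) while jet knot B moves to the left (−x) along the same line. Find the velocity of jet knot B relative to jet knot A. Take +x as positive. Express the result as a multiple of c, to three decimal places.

-0.997c

β_A = 0.953, β_B = -0.876.
Transform to A's frame with the inverse velocity-addition law: u' = (u − v)/(1 − uv/c²), taking u = β_B and v = β_A.
u' = (-0.876 − 0.953) / (1 − (0.953)(-0.876)) = -1.8290/1.8348 = -0.9968.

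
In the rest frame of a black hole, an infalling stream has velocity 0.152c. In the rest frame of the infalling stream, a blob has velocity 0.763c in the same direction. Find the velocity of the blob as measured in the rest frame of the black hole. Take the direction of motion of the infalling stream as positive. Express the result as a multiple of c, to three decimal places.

With v = 0.152 and u' = 0.763 (in units of c),
u = (u' + v)/(1 + u'v/c²):
u = (0.763 + 0.152) / (1 + 0.763·0.152) = 0.9150/1.1160 = 0.8199

0.820c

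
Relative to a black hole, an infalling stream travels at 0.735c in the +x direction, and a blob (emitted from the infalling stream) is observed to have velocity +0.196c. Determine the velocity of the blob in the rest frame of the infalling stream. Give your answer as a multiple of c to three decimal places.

Invert the composition law: u' = (u − v)/(1 − uv/c²).
u' = (0.196 − 0.735) / (1 − (0.196)(0.735)) = -0.5390/0.8559 = -0.6297.

-0.630c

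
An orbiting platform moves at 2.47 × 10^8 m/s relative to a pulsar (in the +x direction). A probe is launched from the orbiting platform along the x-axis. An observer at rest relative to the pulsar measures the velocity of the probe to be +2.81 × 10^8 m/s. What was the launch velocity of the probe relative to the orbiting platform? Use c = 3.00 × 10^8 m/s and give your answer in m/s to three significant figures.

+1.49 × 10^8 m/s

v = 0.823c, u = 0.937c.
Invert the composition law: u' = (u − v)/(1 − uv/c²).
u' = (0.937 − 0.823) / (1 − (0.937)(0.823)) = 0.1133/0.2288 = 0.4953.
u' = 0.4953 × 3.00 × 10^8 m/s.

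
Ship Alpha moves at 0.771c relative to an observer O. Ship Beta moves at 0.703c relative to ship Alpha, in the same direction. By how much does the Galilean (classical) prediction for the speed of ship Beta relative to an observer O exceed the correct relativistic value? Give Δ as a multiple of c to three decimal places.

Galilean: u_cl = 0.703 + 0.771 = 1.4740.
Relativistic: u_rel = (0.703 + 0.771) / (1 + 0.703·0.771) = 1.4740/1.5420 = 0.9559.
Δ = 1.4740 − 0.9559 = 0.5181.
(The classical prediction exceeds c; the relativistic result does not.)

Δ = 0.518c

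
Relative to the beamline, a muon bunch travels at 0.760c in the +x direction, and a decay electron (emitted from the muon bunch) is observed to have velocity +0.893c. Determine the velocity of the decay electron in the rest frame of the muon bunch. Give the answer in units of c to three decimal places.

Invert the composition law: u' = (u − v)/(1 − uv/c²).
u' = (0.893 − 0.760) / (1 − (0.893)(0.760)) = 0.1330/0.3213 = 0.4139.

+0.414c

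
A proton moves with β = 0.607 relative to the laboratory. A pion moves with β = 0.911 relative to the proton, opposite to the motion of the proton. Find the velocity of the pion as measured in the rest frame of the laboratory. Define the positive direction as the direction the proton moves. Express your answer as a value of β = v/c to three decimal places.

With v = 0.607 and u' = -0.911 (in units of c),
u = (u' + v)/(1 + u'v/c²):
u = (-0.911 + 0.607) / (1 + (-0.911)·0.607) = -0.3040/0.4470 = -0.6801

β = -0.680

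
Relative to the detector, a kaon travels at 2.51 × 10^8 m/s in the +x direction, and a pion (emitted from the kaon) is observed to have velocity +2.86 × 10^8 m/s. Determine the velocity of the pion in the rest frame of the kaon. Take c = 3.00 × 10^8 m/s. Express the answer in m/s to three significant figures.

v = 0.837c, u = 0.953c.
Invert the composition law: u' = (u − v)/(1 − uv/c²).
u' = (0.953 − 0.837) / (1 − (0.953)(0.837)) = 0.1167/0.2024 = 0.5765.
u' = 0.5765 × 3.00 × 10^8 m/s.

+1.73 × 10^8 m/s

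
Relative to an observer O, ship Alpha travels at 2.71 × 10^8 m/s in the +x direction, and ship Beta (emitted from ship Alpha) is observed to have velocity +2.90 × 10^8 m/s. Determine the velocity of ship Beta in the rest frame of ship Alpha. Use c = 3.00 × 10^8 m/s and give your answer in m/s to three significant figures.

+1.50 × 10^8 m/s

v = 0.903c, u = 0.967c.
Invert the composition law: u' = (u − v)/(1 − uv/c²).
u' = (0.967 − 0.903) / (1 − (0.967)(0.903)) = 0.0633/0.1268 = 0.4996.
u' = 0.4996 × 3.00 × 10^8 m/s.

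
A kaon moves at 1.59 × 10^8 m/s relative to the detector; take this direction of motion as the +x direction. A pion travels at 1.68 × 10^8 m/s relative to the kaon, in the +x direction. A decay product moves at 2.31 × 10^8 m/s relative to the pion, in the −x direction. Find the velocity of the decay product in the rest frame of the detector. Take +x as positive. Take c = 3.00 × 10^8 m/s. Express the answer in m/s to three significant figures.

+6.00 × 10^7 m/s

Apply u = (u' + v)/(1 + u'v/c²) successively, working outward toward the detector.
(Dividing each given speed by c = 3.00 × 10^8 m/s to work in units of c.)
Start: velocity of the kaon relative to the detector = 0.5300c.
Compose with the pion (u' = 0.560 in the kaon frame): u_1 = (0.560 + 0.530) / (1 + 0.560·0.530) = 1.0900/1.2968 = 0.8405.
Compose with the decay product (u' = -0.770 in the pion frame): u_2 = (-0.770 + 0.841) / (1 + (-0.770)·0.841) = 0.0705/0.3528 = 0.1999.
So u = 0.1999 × 3.00 × 10^8 m/s.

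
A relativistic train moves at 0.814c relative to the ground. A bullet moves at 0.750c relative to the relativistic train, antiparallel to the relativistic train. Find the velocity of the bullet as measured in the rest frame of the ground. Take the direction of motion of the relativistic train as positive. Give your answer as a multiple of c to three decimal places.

+0.164c

With v = 0.814 and u' = -0.750 (in units of c),
u = (u' + v)/(1 + u'v/c²):
u = (-0.750 + 0.814) / (1 + (-0.750)·0.814) = 0.0640/0.3895 = 0.1643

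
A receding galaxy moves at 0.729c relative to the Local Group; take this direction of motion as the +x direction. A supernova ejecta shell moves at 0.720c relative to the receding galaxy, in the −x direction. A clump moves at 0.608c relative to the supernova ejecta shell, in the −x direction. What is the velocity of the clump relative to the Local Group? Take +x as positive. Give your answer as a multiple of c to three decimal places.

-0.596c

Apply u = (u' + v)/(1 + u'v/c²) successively, working outward toward the Local Group.
Start: velocity of the receding galaxy relative to the Local Group = 0.7290c.
Compose with the supernova ejecta shell (u' = -0.720 in the receding galaxy frame): u_1 = (-0.720 + 0.729) / (1 + (-0.720)·0.729) = 0.0090/0.4751 = 0.0189.
Compose with the clump (u' = -0.608 in the supernova ejecta shell frame): u_2 = (-0.608 + 0.019) / (1 + (-0.608)·0.019) = -0.5891/0.9885 = -0.5959.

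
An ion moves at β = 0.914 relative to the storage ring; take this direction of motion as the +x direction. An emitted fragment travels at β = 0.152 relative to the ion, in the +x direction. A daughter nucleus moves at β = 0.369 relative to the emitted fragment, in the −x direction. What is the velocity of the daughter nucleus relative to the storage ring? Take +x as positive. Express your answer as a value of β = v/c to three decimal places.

β = +0.866

Apply u = (u' + v)/(1 + u'v/c²) successively, working outward toward the storage ring.
Start: velocity of the ion relative to the storage ring = 0.9140c.
Compose with the emitted fragment (u' = 0.152 in the ion frame): u_1 = (0.152 + 0.914) / (1 + 0.152·0.914) = 1.0660/1.1389 = 0.9360.
Compose with the daughter nucleus (u' = -0.369 in the emitted fragment frame): u_2 = (-0.369 + 0.936) / (1 + (-0.369)·0.936) = 0.5670/0.6546 = 0.8661.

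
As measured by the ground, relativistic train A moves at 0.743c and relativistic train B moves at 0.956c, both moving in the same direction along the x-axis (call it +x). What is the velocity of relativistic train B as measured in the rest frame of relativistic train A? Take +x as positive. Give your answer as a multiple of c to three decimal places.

β_A = 0.743, β_B = 0.956.
Transform to A's frame with the inverse velocity-addition law: u' = (u − v)/(1 − uv/c²), taking u = β_B and v = β_A.
u' = (0.956 − 0.743) / (1 − (0.743)(0.956)) = 0.2130/0.2897 = 0.7353.

+0.735c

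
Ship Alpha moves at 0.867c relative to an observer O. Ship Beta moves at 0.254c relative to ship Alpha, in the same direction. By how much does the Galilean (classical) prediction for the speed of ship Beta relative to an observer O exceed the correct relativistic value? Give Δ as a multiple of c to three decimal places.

Δ = 0.202c

Galilean: u_cl = 0.254 + 0.867 = 1.1210.
Relativistic: u_rel = (0.254 + 0.867) / (1 + 0.254·0.867) = 1.1210/1.2202 = 0.9187.
Δ = 1.1210 − 0.9187 = 0.2023.
(The classical prediction exceeds c; the relativistic result does not.)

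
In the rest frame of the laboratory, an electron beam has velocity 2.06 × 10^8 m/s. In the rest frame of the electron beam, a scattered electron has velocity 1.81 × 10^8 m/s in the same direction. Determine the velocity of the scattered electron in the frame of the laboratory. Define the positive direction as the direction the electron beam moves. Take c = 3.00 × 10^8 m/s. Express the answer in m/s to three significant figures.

2.74 × 10^8 m/s

In units of c (dividing by 3.00 × 10^8 m/s): v = 0.687, u' = 0.603.
u = (u' + v)/(1 + u'v/c²):
u = (0.603 + 0.687) / (1 + 0.603·0.687) = 1.2900/1.4143 = 0.9121
Converting back: u = 0.9121 × 3.00 × 10^8 m/s.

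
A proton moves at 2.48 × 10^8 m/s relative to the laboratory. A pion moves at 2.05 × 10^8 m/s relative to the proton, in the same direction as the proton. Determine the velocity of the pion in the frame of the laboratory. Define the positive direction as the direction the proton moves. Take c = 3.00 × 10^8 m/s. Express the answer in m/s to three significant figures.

2.89 × 10^8 m/s

In units of c (dividing by 3.00 × 10^8 m/s): v = 0.827, u' = 0.683.
u = (u' + v)/(1 + u'v/c²):
u = (0.683 + 0.827) / (1 + 0.683·0.827) = 1.5100/1.5649 = 0.9649
(Galilean addition would give +1.510c, exceeding c.)
Converting back: u = 0.9649 × 3.00 × 10^8 m/s.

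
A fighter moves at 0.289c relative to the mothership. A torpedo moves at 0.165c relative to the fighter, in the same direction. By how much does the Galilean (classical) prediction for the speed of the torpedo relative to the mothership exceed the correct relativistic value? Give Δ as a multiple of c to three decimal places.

Δ = 0.021c

Galilean: u_cl = 0.165 + 0.289 = 0.4540.
Relativistic: u_rel = (0.165 + 0.289) / (1 + 0.165·0.289) = 0.4540/1.0477 = 0.4333.
Δ = 0.4540 − 0.4333 = 0.0207.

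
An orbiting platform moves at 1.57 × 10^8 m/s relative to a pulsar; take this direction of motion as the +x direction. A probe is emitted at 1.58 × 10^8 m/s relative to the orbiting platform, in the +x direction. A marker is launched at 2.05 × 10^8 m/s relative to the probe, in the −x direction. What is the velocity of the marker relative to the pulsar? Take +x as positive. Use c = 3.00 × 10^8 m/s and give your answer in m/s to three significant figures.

Apply u = (u' + v)/(1 + u'v/c²) successively, working outward toward the pulsar.
(Dividing each given speed by c = 3.00 × 10^8 m/s to work in units of c.)
Start: velocity of the orbiting platform relative to the pulsar = 0.5233c.
Compose with the probe (u' = 0.527 in the orbiting platform frame): u_1 = (0.527 + 0.523) / (1 + 0.527·0.523) = 1.0500/1.2756 = 0.8231.
Compose with the marker (u' = -0.683 in the probe frame): u_2 = (-0.683 + 0.823) / (1 + (-0.683)·0.823) = 0.1398/0.4375 = 0.3195.
So u = 0.3195 × 3.00 × 10^8 m/s.

+9.59 × 10^7 m/s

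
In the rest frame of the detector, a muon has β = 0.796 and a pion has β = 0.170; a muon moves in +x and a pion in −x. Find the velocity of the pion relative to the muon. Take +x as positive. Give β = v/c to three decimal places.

β_A = 0.796, β_B = -0.170.
Transform to A's frame with the inverse velocity-addition law: u' = (u − v)/(1 − uv/c²), taking u = β_B and v = β_A.
u' = (-0.170 − 0.796) / (1 − (0.796)(-0.170)) = -0.9660/1.1353 = -0.8509.

β = -0.851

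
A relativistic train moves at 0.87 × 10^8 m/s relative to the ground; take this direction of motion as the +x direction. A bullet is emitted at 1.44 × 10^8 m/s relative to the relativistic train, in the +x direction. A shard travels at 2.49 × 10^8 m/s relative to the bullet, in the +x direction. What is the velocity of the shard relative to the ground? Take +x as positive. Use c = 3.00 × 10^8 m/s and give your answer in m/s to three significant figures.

Apply u = (u' + v)/(1 + u'v/c²) successively, working outward toward the ground.
(Dividing each given speed by c = 3.00 × 10^8 m/s to work in units of c.)
Start: velocity of the relativistic train relative to the ground = 0.2900c.
Compose with the bullet (u' = 0.480 in the relativistic train frame): u_1 = (0.480 + 0.290) / (1 + 0.480·0.290) = 0.7700/1.1392 = 0.6759.
Compose with the shard (u' = 0.830 in the bullet frame): u_2 = (0.830 + 0.676) / (1 + 0.830·0.676) = 1.5059/1.5610 = 0.9647.
So u = 0.9647 × 3.00 × 10^8 m/s.

2.89 × 10^8 m/s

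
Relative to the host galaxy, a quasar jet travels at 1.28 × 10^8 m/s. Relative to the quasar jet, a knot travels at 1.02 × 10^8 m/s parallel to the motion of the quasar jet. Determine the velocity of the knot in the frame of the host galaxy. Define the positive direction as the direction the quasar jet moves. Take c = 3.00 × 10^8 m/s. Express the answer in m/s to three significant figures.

2.01 × 10^8 m/s

In units of c (dividing by 3.00 × 10^8 m/s): v = 0.427, u' = 0.340.
u = (u' + v)/(1 + u'v/c²):
u = (0.340 + 0.427) / (1 + 0.340·0.427) = 0.7667/1.1451 = 0.6695
(Galilean addition would give +0.767c.)
Converting back: u = 0.6695 × 3.00 × 10^8 m/s.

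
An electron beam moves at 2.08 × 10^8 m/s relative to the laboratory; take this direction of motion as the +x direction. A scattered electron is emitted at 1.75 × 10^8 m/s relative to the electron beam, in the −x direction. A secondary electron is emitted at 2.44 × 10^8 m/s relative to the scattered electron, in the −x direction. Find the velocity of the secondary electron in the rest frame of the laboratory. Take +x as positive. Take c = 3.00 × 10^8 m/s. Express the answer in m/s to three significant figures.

Apply u = (u' + v)/(1 + u'v/c²) successively, working outward toward the laboratory.
(Dividing each given speed by c = 3.00 × 10^8 m/s to work in units of c.)
Start: velocity of the electron beam relative to the laboratory = 0.6933c.
Compose with the scattered electron (u' = -0.583 in the electron beam frame): u_1 = (-0.583 + 0.693) / (1 + (-0.583)·0.693) = 0.1100/0.5956 = 0.1847.
Compose with the secondary electron (u' = -0.813 in the scattered electron frame): u_2 = (-0.813 + 0.185) / (1 + (-0.813)·0.185) = -0.6286/0.8498 = -0.7398.
So u = -0.7398 × 3.00 × 10^8 m/s.

-2.22 × 10^8 m/s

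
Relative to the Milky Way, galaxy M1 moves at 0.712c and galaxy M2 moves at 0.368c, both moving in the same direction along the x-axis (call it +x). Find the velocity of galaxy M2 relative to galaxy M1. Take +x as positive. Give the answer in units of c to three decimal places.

-0.466c

β_A = 0.712, β_B = 0.368.
Transform to A's frame with the inverse velocity-addition law: u' = (u − v)/(1 − uv/c²), taking u = β_B and v = β_A.
u' = (0.368 − 0.712) / (1 − (0.712)(0.368)) = -0.3440/0.7380 = -0.4661.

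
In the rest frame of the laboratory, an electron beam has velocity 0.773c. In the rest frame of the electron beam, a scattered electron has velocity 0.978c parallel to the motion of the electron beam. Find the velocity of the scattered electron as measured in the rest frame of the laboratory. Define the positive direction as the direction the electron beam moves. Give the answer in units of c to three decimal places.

With v = 0.773 and u' = 0.978 (in units of c),
u = (u' + v)/(1 + u'v/c²):
u = (0.978 + 0.773) / (1 + 0.978·0.773) = 1.7510/1.7560 = 0.9972
(Galilean addition would give +1.751c, exceeding c.)

0.997c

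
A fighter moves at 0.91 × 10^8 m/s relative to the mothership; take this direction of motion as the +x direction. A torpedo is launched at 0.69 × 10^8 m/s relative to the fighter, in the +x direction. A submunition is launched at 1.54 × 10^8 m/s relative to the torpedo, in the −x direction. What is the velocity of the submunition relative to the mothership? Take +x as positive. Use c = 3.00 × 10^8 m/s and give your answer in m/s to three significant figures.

Apply u = (u' + v)/(1 + u'v/c²) successively, working outward toward the mothership.
(Dividing each given speed by c = 3.00 × 10^8 m/s to work in units of c.)
Start: velocity of the fighter relative to the mothership = 0.3033c.
Compose with the torpedo (u' = 0.230 in the fighter frame): u_1 = (0.230 + 0.303) / (1 + 0.230·0.303) = 0.5333/1.0698 = 0.4986.
Compose with the submunition (u' = -0.513 in the torpedo frame): u_2 = (-0.513 + 0.499) / (1 + (-0.513)·0.499) = -0.0148/0.7441 = -0.0199.
So u = -0.0199 × 3.00 × 10^8 m/s.

-5.96 × 10^6 m/s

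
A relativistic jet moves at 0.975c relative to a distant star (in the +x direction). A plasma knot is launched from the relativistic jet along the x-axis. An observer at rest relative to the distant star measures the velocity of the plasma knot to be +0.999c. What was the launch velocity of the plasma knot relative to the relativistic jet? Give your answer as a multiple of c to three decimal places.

+0.924c

Invert the composition law: u' = (u − v)/(1 − uv/c²).
u' = (0.999 − 0.975) / (1 − (0.999)(0.975)) = 0.0240/0.0260 = 0.9240.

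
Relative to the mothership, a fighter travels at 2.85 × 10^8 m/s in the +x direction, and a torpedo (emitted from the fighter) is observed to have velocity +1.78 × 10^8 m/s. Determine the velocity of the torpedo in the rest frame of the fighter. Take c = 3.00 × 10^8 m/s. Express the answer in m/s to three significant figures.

v = 0.950c, u = 0.593c.
Invert the composition law: u' = (u − v)/(1 − uv/c²).
u' = (0.593 − 0.950) / (1 − (0.593)(0.950)) = -0.3567/0.4363 = -0.8174.
u' = -0.8174 × 3.00 × 10^8 m/s.

-2.45 × 10^8 m/s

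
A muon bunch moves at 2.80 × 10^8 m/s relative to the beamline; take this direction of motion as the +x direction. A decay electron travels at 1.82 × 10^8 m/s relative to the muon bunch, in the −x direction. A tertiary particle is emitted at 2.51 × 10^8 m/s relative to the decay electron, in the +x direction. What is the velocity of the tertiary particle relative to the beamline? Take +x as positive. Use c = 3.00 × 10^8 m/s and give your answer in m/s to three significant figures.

+2.93 × 10^8 m/s

Apply u = (u' + v)/(1 + u'v/c²) successively, working outward toward the beamline.
(Dividing each given speed by c = 3.00 × 10^8 m/s to work in units of c.)
Start: velocity of the muon bunch relative to the beamline = 0.9333c.
Compose with the decay electron (u' = -0.607 in the muon bunch frame): u_1 = (-0.607 + 0.933) / (1 + (-0.607)·0.933) = 0.3267/0.4338 = 0.7531.
Compose with the tertiary particle (u' = 0.837 in the decay electron frame): u_2 = (0.837 + 0.753) / (1 + 0.837·0.753) = 1.5897/1.6301 = 0.9753.
So u = 0.9753 × 3.00 × 10^8 m/s.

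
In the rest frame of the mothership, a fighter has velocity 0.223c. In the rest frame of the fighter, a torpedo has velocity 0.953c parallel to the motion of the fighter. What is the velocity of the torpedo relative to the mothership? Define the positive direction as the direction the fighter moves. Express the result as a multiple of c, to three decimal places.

With v = 0.223 and u' = 0.953 (in units of c),
u = (u' + v)/(1 + u'v/c²):
u = (0.953 + 0.223) / (1 + 0.953·0.223) = 1.1760/1.2125 = 0.9699
(Galilean addition would give +1.176c, exceeding c.)

0.970c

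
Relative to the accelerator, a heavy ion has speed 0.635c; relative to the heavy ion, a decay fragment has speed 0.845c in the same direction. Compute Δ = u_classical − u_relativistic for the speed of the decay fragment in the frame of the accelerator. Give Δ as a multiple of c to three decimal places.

Galilean: u_cl = 0.845 + 0.635 = 1.4800.
Relativistic: u_rel = (0.845 + 0.635) / (1 + 0.845·0.635) = 1.4800/1.5366 = 0.9632.
Δ = 1.4800 − 0.9632 = 0.5168.
(The classical prediction exceeds c; the relativistic result does not.)

Δ = 0.517c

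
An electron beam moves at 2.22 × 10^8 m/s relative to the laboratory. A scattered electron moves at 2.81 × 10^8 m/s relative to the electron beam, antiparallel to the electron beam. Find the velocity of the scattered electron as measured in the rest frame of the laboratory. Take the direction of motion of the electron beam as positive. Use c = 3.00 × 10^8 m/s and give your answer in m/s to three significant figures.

In units of c (dividing by 3.00 × 10^8 m/s): v = 0.740, u' = -0.937.
u = (u' + v)/(1 + u'v/c²):
u = (-0.937 + 0.740) / (1 + (-0.937)·0.740) = -0.1967/0.3069 = -0.6409
(Galilean addition would give -0.197c.)
Converting back: u = -0.6409 × 3.00 × 10^8 m/s.

-1.92 × 10^8 m/s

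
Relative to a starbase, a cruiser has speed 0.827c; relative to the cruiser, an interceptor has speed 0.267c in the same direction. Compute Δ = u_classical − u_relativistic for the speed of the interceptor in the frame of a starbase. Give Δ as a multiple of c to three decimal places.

Δ = 0.198c

Galilean: u_cl = 0.267 + 0.827 = 1.0940.
Relativistic: u_rel = (0.267 + 0.827) / (1 + 0.267·0.827) = 1.0940/1.2208 = 0.8961.
Δ = 1.0940 − 0.8961 = 0.1979.
(The classical prediction exceeds c; the relativistic result does not.)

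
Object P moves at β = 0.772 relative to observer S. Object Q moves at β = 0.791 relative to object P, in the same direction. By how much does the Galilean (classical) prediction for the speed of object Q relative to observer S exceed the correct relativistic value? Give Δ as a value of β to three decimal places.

Δ = 0.593

Galilean: u_cl = 0.791 + 0.772 = 1.5630.
Relativistic: u_rel = (0.791 + 0.772) / (1 + 0.791·0.772) = 1.5630/1.6107 = 0.9704.
Δ = 1.5630 − 0.9704 = 0.5926.
(The classical prediction exceeds c; the relativistic result does not.)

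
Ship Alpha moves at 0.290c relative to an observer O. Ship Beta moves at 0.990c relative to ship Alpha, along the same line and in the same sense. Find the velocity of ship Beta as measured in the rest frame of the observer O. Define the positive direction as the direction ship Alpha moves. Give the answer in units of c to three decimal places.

With v = 0.290 and u' = 0.990 (in units of c),
u = (u' + v)/(1 + u'v/c²):
u = (0.990 + 0.290) / (1 + 0.990·0.290) = 1.2800/1.2871 = 0.9945

0.994c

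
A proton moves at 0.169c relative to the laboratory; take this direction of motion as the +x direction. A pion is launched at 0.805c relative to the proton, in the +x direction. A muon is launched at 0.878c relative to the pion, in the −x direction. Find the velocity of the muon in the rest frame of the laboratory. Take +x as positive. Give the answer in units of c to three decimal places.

Apply u = (u' + v)/(1 + u'v/c²) successively, working outward toward the laboratory.
Start: velocity of the proton relative to the laboratory = 0.1690c.
Compose with the pion (u' = 0.805 in the proton frame): u_1 = (0.805 + 0.169) / (1 + 0.805·0.169) = 0.9740/1.1360 = 0.8574.
Compose with the muon (u' = -0.878 in the pion frame): u_2 = (-0.878 + 0.857) / (1 + (-0.878)·0.857) = -0.0206/0.2472 = -0.0835.

-0.083c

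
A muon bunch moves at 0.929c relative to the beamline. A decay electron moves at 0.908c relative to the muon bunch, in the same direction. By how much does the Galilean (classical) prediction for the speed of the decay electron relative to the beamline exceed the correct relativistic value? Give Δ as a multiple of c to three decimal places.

Galilean: u_cl = 0.908 + 0.929 = 1.8370.
Relativistic: u_rel = (0.908 + 0.929) / (1 + 0.908·0.929) = 1.8370/1.8435 = 0.9965.
Δ = 1.8370 − 0.9965 = 0.8405.
(The classical prediction exceeds c; the relativistic result does not.)

Δ = 0.841c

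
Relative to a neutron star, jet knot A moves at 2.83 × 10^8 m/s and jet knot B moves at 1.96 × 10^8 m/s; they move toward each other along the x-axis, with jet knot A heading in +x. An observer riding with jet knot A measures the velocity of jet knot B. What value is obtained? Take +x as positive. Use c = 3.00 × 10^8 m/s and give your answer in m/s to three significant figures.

-2.96 × 10^8 m/s

β_A = 0.943, β_B = -0.653 (dividing each by c = 3.00 × 10^8 m/s).
Transform to A's frame with the inverse velocity-addition law: u' = (u − v)/(1 − uv/c²), taking u = β_B and v = β_A.
u' = (-0.653 − 0.943) / (1 − (0.943)(-0.653)) = -1.5967/1.6163 = -0.9878.
u' = -0.9878 × 3.00 × 10^8 m/s.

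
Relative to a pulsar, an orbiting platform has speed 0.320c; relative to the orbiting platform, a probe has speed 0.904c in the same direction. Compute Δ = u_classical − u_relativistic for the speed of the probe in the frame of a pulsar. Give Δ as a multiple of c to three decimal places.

Galilean: u_cl = 0.904 + 0.320 = 1.2240.
Relativistic: u_rel = (0.904 + 0.320) / (1 + 0.904·0.320) = 1.2240/1.2893 = 0.9494.
Δ = 1.2240 − 0.9494 = 0.2746.
(The classical prediction exceeds c; the relativistic result does not.)

Δ = 0.275c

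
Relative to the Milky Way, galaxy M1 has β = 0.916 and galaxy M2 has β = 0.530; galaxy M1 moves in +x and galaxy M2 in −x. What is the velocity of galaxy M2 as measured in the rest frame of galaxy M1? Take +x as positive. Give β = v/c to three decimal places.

β = -0.973

β_A = 0.916, β_B = -0.530.
Transform to A's frame with the inverse velocity-addition law: u' = (u − v)/(1 − uv/c²), taking u = β_B and v = β_A.
u' = (-0.530 − 0.916) / (1 − (0.916)(-0.530)) = -1.4460/1.4855 = -0.9734.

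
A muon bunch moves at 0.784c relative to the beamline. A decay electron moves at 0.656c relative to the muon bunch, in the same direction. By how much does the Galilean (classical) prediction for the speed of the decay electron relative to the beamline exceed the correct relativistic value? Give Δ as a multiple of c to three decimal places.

Δ = 0.489c

Galilean: u_cl = 0.656 + 0.784 = 1.4400.
Relativistic: u_rel = (0.656 + 0.784) / (1 + 0.656·0.784) = 1.4400/1.5143 = 0.9509.
Δ = 1.4400 − 0.9509 = 0.4891.
(The classical prediction exceeds c; the relativistic result does not.)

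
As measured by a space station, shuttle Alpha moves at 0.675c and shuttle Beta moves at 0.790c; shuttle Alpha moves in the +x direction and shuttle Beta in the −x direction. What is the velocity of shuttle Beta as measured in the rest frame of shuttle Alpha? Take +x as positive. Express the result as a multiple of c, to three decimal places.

-0.955c

β_A = 0.675, β_B = -0.790.
Transform to A's frame with the inverse velocity-addition law: u' = (u − v)/(1 − uv/c²), taking u = β_B and v = β_A.
u' = (-0.790 − 0.675) / (1 − (0.675)(-0.790)) = -1.4650/1.5333 = -0.9555.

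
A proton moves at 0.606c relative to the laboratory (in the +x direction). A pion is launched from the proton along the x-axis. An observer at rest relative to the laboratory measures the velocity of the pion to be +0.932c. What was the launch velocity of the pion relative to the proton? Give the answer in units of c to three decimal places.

Invert the composition law: u' = (u − v)/(1 − uv/c²).
u' = (0.932 − 0.606) / (1 − (0.932)(0.606)) = 0.3260/0.4352 = 0.7491.

+0.749c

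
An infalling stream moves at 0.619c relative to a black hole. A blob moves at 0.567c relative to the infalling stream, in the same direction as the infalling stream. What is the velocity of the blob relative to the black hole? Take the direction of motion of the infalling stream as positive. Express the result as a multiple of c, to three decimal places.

With v = 0.619 and u' = 0.567 (in units of c),
u = (u' + v)/(1 + u'v/c²):
u = (0.567 + 0.619) / (1 + 0.567·0.619) = 1.1860/1.3510 = 0.8779
(Galilean addition would give +1.186c, exceeding c.)

0.878c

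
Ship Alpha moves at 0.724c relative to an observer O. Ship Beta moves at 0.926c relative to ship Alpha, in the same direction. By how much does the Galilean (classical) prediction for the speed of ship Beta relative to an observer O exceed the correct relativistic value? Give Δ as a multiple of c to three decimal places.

Δ = 0.662c

Galilean: u_cl = 0.926 + 0.724 = 1.6500.
Relativistic: u_rel = (0.926 + 0.724) / (1 + 0.926·0.724) = 1.6500/1.6704 = 0.9878.
Δ = 1.6500 − 0.9878 = 0.6622.
(The classical prediction exceeds c; the relativistic result does not.)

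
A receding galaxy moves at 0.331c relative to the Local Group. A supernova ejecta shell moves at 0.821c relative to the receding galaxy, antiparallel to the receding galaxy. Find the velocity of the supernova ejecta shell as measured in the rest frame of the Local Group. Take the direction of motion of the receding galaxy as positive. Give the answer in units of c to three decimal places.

-0.673c

With v = 0.331 and u' = -0.821 (in units of c),
u = (u' + v)/(1 + u'v/c²):
u = (-0.821 + 0.331) / (1 + (-0.821)·0.331) = -0.4900/0.7282 = -0.6728
(Galilean addition would give -0.490c.)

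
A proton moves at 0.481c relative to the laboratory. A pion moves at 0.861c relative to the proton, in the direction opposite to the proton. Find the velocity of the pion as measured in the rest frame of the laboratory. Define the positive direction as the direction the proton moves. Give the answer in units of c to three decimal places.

With v = 0.481 and u' = -0.861 (in units of c),
u = (u' + v)/(1 + u'v/c²):
u = (-0.861 + 0.481) / (1 + (-0.861)·0.481) = -0.3800/0.5859 = -0.6486

-0.649c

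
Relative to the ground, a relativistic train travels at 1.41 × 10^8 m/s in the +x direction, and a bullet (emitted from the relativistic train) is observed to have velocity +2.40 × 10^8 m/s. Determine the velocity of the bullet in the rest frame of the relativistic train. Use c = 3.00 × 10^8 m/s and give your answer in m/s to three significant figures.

v = 0.470c, u = 0.800c.
Invert the composition law: u' = (u − v)/(1 − uv/c²).
u' = (0.800 − 0.470) / (1 − (0.800)(0.470)) = 0.3300/0.6240 = 0.5288.
u' = 0.5288 × 3.00 × 10^8 m/s.

+1.59 × 10^8 m/s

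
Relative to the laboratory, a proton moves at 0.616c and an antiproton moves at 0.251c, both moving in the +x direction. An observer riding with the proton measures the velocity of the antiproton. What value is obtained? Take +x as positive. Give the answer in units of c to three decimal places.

β_A = 0.616, β_B = 0.251.
Transform to A's frame with the inverse velocity-addition law: u' = (u − v)/(1 − uv/c²), taking u = β_B and v = β_A.
u' = (0.251 − 0.616) / (1 − (0.616)(0.251)) = -0.3650/0.8454 = -0.4318.

-0.432c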